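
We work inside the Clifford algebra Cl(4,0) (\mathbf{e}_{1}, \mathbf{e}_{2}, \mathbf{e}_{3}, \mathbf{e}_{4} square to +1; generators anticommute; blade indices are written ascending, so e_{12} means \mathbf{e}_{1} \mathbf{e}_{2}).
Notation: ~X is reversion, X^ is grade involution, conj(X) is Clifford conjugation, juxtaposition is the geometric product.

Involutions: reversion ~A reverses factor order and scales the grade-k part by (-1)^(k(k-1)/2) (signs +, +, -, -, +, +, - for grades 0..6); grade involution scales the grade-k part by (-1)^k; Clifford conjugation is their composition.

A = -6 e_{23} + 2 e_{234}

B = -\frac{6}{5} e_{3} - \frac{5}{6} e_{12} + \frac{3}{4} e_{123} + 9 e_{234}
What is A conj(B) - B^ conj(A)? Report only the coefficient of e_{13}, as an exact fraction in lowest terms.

first term: -18 + \frac{9}{2} e_{1} - \frac{36}{5} e_{2} + 54 e_{4} + 5 e_{13} + \frac{3}{2} e_{14} - \frac{12}{5} e_{24} - \frac{5}{3} e_{134}
second term: 18 + \frac{9}{2} e_{1} - \frac{36}{5} e_{2} + 54 e_{4} - 5 e_{13} + \frac{3}{2} e_{14} - \frac{12}{5} e_{24} - \frac{5}{3} e_{134}
Answer: 10


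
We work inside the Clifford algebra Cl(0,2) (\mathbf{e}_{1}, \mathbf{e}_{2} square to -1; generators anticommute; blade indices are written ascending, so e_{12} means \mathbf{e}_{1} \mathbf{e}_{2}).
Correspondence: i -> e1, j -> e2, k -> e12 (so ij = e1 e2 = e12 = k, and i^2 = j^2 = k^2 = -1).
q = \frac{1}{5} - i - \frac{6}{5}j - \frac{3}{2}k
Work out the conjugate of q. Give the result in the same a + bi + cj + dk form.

In blades: q = \frac{1}{5} - e_{1} - \frac{6}{5} e_{2} - \frac{3}{2} e_{12}.
Conjugation here is Clifford conjugation: the scalar is fixed and the grade-1 and grade-2 blades all flip sign, giving \frac{1}{5} + e_{1} + \frac{6}{5} e_{2} + \frac{3}{2} e_{12}; translating back:
Answer: \frac{1}{5} + i + \frac{6}{5}j + \frac{3}{2}k


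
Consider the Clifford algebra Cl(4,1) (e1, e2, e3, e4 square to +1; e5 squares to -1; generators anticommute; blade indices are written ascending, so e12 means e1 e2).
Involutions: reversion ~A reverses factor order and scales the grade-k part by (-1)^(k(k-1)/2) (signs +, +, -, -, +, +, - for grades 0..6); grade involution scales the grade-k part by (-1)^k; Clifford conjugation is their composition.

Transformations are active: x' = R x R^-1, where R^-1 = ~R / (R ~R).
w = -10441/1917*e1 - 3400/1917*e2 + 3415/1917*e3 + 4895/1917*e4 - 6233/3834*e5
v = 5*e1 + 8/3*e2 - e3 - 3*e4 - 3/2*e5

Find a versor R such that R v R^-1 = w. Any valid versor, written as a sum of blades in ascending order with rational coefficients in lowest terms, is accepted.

Why this works: both vectors square to 1435/36, so q(v) = q(w) and R = v + w = -856/1917*e1 + 1712/1917*e2 + 1498/1917*e3 - 856/1917*e4 - 5992/1917*e5 carries v to w — its own direction survives, the complement (v - w)/2 flips.
Answer: -856/1917*e1 + 1712/1917*e2 + 1498/1917*e3 - 856/1917*e4 - 5992/1917*e5


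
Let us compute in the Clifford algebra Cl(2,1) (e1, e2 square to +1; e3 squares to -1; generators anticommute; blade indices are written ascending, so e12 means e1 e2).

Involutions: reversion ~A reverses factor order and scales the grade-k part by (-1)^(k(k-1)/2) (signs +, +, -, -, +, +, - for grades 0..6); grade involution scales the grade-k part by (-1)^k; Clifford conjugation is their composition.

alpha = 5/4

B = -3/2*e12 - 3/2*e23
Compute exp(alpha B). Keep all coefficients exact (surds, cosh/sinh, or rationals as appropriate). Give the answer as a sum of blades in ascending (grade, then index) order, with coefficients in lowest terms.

B^2 term by term: the squares give (-3/2)^2*(e12)^2 + (-3/2)^2*(e23)^2 = 9/4*(-1) + 9/4*(+1) = 0 (each basis 2-blade squares to minus the product of its generators' squares); cross terms between blades sharing an index anticommute and cancel. So B^2 = 0.
B^2 = 0, hence only two terms survive: exp(alpha B) = 1 + alpha B (parabolic case).
Answer: 1 - 15/8*e12 - 15/8*e23


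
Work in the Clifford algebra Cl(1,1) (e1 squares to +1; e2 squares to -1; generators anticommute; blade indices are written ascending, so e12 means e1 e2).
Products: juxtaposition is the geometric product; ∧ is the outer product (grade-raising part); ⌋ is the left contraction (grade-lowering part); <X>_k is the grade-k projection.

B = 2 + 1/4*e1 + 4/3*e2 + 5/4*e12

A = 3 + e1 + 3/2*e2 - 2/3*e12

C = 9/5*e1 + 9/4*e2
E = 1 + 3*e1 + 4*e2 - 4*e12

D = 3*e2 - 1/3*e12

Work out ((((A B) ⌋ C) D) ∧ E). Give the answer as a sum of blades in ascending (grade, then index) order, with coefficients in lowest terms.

step 1: 41/12 + 397/72*e1 + 101/12*e2 + 27/8*e12
step 2: -721/80 + 123/20*e1 + 123/16*e2
step 3: -369/16 - 41/16*e1 - 2327/80*e2 + 5149/240*e12
step 4: -369/16 - 287/4*e1 - 9707/80*e2 + 11443/60*e12
Answer: -369/16 - 287/4*e1 - 9707/80*e2 + 11443/60*e12


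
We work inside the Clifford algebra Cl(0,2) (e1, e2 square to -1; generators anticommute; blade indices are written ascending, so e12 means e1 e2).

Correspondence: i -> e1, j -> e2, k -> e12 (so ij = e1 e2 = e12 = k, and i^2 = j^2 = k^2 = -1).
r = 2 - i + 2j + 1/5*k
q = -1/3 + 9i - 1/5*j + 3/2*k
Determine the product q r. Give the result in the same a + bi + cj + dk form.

In blades: q = -1/3 + 9*e1 - 1/5*e2 + 3/2*e12, r = 2 - e1 + 2*e2 + 1/5*e12.
Distribute q over r term by term (generator squares from the signature, products reordered to ascending indices): (-1/3)*r = -2/3 + 1/3*e1 - 2/3*e2 - 1/15*e12; (9*e1)*r = 9 + 18*e1 - 9/5*e2 + 18*e12; (-1/5*e2)*r = 2/5 - 1/25*e1 - 2/5*e2 - 1/5*e12; (3/2*e12)*r = -3/10 - 3*e1 - 3/2*e2 + 3*e12.
Sum: 253/30 + 1147/75*e1 - 131/30*e2 + 311/15*e12; translating back through the correspondence:
Answer: 253/30 + 1147/75*i - 131/30*j + 311/15*k


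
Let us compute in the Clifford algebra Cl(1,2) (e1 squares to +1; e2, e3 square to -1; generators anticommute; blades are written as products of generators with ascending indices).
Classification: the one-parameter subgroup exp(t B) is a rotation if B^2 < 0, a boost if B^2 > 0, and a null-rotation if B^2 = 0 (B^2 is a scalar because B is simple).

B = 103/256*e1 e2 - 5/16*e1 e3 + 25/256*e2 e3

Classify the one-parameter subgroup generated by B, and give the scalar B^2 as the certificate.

B^2 term by term: the squares give (103/256)^2*(e1 e2)^2 + (-5/16)^2*(e1 e3)^2 + (25/256)^2*(e2 e3)^2 = 10609/65536*(+1) + 25/256*(+1) + 625/65536*(-1) = 1/4 (each basis 2-blade squares to minus the product of its generators' squares); cross terms between blades sharing an index anticommute and cancel. So B^2 = 1/4.
Answer: boost, certificate B^2 = 1/4. No conjugation can change B^2 = 1/4; the sign gives the class.


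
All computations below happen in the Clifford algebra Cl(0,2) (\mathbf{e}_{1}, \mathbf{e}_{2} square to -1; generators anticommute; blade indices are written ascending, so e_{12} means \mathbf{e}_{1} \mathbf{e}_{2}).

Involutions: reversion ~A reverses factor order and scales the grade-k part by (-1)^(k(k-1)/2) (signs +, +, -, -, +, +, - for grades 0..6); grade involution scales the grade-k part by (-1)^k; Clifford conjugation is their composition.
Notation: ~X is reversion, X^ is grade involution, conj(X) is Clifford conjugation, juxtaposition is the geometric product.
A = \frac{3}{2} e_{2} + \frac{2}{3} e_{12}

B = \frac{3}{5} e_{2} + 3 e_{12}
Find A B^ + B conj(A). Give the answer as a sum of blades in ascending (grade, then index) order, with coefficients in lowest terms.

first term: -\frac{11}{10} + \frac{49}{10} e_{1}
second term: \frac{29}{10} + \frac{41}{10} e_{1}
Answer: \frac{9}{5} + 9 e_{1}


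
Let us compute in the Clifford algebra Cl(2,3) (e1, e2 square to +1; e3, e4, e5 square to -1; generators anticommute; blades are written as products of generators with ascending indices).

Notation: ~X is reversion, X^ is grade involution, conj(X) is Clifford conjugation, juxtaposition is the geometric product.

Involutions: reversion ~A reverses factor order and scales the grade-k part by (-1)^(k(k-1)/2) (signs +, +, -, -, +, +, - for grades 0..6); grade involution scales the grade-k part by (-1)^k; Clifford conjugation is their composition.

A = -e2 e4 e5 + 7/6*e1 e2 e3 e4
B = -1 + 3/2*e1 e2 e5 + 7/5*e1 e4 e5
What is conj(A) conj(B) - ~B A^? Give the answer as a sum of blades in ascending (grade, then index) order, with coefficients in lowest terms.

first term: -7/5*e1 e2 - 3/2*e1 e4 + 49/30*e2 e3 e5 + e2 e4 e5 - 7/4*e3 e4 e5 - 7/6*e1 e2 e3 e4
second term: 7/5*e1 e2 + 3/2*e1 e4 - 49/30*e2 e3 e5 - e2 e4 e5 + 7/4*e3 e4 e5 - 7/6*e1 e2 e3 e4
Answer: -14/5*e1 e2 - 3*e1 e4 + 49/15*e2 e3 e5 + 2*e2 e4 e5 - 7/2*e3 e4 e5


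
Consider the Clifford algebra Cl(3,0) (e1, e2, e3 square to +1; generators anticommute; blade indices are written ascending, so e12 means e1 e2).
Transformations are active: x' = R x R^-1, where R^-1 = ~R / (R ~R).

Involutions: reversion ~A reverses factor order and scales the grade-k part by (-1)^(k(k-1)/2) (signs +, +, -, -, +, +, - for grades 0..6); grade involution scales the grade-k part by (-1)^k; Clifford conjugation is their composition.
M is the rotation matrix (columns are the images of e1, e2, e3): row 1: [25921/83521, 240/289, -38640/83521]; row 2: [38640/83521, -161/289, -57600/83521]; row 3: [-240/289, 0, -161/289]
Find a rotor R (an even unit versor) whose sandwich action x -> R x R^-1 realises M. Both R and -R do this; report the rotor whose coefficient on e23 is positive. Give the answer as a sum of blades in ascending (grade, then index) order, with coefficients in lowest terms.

Method: write R = a + b12*e12 + b13*e13 + b23*e23 with a^2 + b12^2 + b13^2 + b23^2 = 1 (so R^-1 = ~R). Expanding the columns R e_j ~R gives tr M = 4a^2 - 1 and, from the antisymmetric part, M21 - M12 = -4a*b12, M13 - M31 = 4a*b13, M32 - M23 = -4a*b23.
Here tr M = -67137/83521, so a^2 = (1 + tr M)/4 = 4096/83521 and a = ±64/289. Taking a = 64/289: M21 - M12 = -30720/83521, M13 - M31 = 30720/83521, M32 - M23 = 57600/83521, giving b12 = 120/289, b13 = 120/289, b23 = -225/289, i.e. R = 64/289 + 120/289*e12 + 120/289*e13 - 225/289*e23.
Its e23 coefficient is negative, so report the other preimage -R.
Answer: -64/289 - 120/289*e12 - 120/289*e13 + 225/289*e23. Why the constraint matters: R and -R act identically through the sandwich — M has trace -67137/83521 either way — so only the sign condition on e23 picks one of the two preimages.


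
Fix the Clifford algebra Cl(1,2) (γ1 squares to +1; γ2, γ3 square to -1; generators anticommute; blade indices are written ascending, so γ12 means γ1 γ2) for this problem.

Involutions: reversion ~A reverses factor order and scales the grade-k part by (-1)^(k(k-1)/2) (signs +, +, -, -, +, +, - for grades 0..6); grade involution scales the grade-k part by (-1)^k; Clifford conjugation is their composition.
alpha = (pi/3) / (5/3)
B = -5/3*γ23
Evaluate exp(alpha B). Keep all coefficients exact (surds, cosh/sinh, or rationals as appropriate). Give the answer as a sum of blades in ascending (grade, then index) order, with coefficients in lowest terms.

B^2 = (-5/3)^2*(γ23)^2 = 25/9*(-1) = -25/9 (a basis 2-blade squares to minus the product of its generators' squares).
B^2 = -25/9 — a negative square means the series sums to a rotation: l = 5/3, alpha*l = pi/3, so exp(alpha B) = cos(pi/3) + (sin(pi/3)/(5/3))*B = 1/2 + (3*sqrt(3)/10)*B.
Answer: 1/2 - sqrt(3)/2*γ23


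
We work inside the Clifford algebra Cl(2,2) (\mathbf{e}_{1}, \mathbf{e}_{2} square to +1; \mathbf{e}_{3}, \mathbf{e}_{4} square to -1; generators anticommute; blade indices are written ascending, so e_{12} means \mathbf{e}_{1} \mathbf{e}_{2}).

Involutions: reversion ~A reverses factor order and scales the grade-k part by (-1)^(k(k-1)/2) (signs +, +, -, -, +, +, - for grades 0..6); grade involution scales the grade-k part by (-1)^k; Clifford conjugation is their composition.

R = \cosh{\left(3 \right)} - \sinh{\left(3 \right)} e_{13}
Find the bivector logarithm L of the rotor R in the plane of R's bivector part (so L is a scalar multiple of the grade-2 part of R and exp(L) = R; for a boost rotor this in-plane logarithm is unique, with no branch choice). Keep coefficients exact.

The scalar part of R is \cosh{\left(3 \right)}, which determines |rapidity| via cosh; the sign lives in the bivector part, and pairing them (bivector part over sinh of the rapidity = the plane) gives the unique in-plane L = rapidity * plane.
Concretely: cosh(rapidity) = \cosh{\left(3 \right)} gives rapidity = ±3, and since rapidity/sinh(rapidity) is even the sign is immaterial: L = (rapidity/sinh(rapidity)) * <R>_2 = (\frac{3}{\sinh{\left(3 \right)}}) * <R>_2.
Answer: -3 e_{13}


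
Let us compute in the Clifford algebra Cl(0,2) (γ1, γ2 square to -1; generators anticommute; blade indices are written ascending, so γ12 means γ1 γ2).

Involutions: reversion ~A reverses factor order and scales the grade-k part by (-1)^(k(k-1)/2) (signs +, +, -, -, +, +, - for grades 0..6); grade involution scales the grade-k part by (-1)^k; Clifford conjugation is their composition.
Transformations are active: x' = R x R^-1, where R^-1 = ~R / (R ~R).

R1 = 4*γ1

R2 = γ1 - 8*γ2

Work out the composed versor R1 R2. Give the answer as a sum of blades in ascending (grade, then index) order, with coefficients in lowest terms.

Distribute over the terms of R1 (each basis-blade product reordered to ascending indices, repeated generators contracted through their squares):
(4*γ1) R2 = -4 - 32*γ12
Answer: -4 - 32*γ12


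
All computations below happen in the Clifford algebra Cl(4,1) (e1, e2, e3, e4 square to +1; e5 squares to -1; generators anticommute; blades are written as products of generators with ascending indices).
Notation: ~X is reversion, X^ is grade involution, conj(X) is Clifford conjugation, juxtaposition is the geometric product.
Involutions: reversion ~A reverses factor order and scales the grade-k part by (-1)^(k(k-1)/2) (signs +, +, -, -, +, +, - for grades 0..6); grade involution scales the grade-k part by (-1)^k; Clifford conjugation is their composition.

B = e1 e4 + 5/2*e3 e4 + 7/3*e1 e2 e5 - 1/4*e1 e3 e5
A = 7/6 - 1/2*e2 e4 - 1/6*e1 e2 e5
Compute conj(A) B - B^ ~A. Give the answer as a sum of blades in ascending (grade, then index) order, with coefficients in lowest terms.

first term: -7/18 + 1/2*e1 e2 + 7/6*e1 e4 - 29/24*e2 e3 + 35/12*e3 e4 + 49/18*e1 e2 e5 - 7/24*e1 e3 e5 - 7/6*e1 e4 e5 + 1/6*e2 e4 e5 - 7/24*e1 e2 e3 e4 e5
second term: -7/18 - 1/2*e1 e2 + 7/6*e1 e4 + 29/24*e2 e3 + 35/12*e3 e4 - 49/18*e1 e2 e5 + 7/24*e1 e3 e5 - 7/6*e1 e4 e5 + 1/6*e2 e4 e5 + 7/24*e1 e2 e3 e4 e5
Answer: e1 e2 - 29/12*e2 e3 + 49/9*e1 e2 e5 - 7/12*e1 e3 e5 - 7/12*e1 e2 e3 e4 e5


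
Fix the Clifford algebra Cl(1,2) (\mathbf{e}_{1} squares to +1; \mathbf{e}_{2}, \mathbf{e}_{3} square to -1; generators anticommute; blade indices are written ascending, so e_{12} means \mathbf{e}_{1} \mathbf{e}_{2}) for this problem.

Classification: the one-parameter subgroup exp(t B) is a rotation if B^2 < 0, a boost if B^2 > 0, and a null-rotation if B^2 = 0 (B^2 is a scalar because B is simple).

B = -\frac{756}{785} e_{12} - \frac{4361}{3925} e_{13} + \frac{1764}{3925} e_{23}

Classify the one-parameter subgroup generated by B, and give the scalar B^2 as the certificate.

B^2 term by term: the squares give (-\frac{756}{785})^2*(e_{12})^2 + (-\frac{4361}{3925})^2*(e_{13})^2 + (\frac{1764}{3925})^2*(e_{23})^2 = \frac{571536}{616225}*(+1) + \frac{19018321}{15405625}*(+1) + \frac{3111696}{15405625}*(-1) = \frac{49}{25} (each basis 2-blade squares to minus the product of its generators' squares); cross terms between blades sharing an index anticommute and cancel. So B^2 = \frac{49}{25}.
Answer: boost, certificate B^2 = \frac{49}{25}. The invariant at work: B^2 = \frac{49}{25} is unchanged by conjugation, hence its sign classifies the subgroup whatever basis B is written in.


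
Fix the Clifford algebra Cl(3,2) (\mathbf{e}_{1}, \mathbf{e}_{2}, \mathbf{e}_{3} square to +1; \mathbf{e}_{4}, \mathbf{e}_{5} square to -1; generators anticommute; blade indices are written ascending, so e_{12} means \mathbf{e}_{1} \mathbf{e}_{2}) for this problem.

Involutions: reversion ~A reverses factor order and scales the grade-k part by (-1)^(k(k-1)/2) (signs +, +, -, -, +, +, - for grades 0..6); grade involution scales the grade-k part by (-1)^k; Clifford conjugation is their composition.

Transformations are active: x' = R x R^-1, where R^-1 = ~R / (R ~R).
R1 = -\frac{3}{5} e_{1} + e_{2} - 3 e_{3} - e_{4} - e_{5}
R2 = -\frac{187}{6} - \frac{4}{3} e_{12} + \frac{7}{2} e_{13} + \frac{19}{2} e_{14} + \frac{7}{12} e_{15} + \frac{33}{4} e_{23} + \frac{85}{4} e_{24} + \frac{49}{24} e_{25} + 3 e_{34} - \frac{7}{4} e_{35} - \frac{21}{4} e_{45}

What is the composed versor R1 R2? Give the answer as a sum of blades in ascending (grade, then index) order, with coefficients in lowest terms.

Distribute over the terms of R1 (each basis-blade product reordered to ascending indices, repeated generators contracted through their squares):
(-\frac{3}{5} e_{1}) R2 = \frac{187}{10} e_{1} + \frac{4}{5} e_{2} - \frac{21}{10} e_{3} - \frac{57}{10} e_{4} - \frac{7}{20} e_{5} - \frac{99}{20} e_{123} - \frac{51}{4} e_{124} - \frac{49}{40} e_{125} - \frac{9}{5} e_{134} + \frac{21}{20} e_{135} + \frac{63}{20} e_{145}
(e_{2}) R2 = \frac{4}{3} e_{1} - \frac{187}{6} e_{2} + \frac{33}{4} e_{3} + \frac{85}{4} e_{4} + \frac{49}{24} e_{5} - \frac{7}{2} e_{123} - \frac{19}{2} e_{124} - \frac{7}{12} e_{125} + 3 e_{234} - \frac{7}{4} e_{235} - \frac{21}{4} e_{245}
(-3 e_{3}) R2 = \frac{21}{2} e_{1} + \frac{99}{4} e_{2} + \frac{187}{2} e_{3} - 9 e_{4} + \frac{21}{4} e_{5} + 4 e_{123} + \frac{57}{2} e_{134} + \frac{7}{4} e_{135} + \frac{255}{4} e_{234} + \frac{49}{8} e_{235} + \frac{63}{4} e_{345}
(-e_{4}) R2 = -\frac{19}{2} e_{1} - \frac{85}{4} e_{2} - 3 e_{3} + \frac{187}{6} e_{4} - \frac{21}{4} e_{5} + \frac{4}{3} e_{124} - \frac{7}{2} e_{134} + \frac{7}{12} e_{145} - \frac{33}{4} e_{234} + \frac{49}{24} e_{245} - \frac{7}{4} e_{345}
(-e_{5}) R2 = -\frac{7}{12} e_{1} - \frac{49}{24} e_{2} + \frac{7}{4} e_{3} + \frac{21}{4} e_{4} + \frac{187}{6} e_{5} + \frac{4}{3} e_{125} - \frac{7}{2} e_{135} - \frac{19}{2} e_{145} - \frac{33}{4} e_{235} - \frac{85}{4} e_{245} - 3 e_{345}
Summing the partial products and collecting blades:
Answer: \frac{409}{20} e_{1} - \frac{3469}{120} e_{2} + \frac{492}{5} e_{3} + \frac{1289}{30} e_{4} + \frac{3943}{120} e_{5} - \frac{89}{20} e_{123} - \frac{251}{12} e_{124} - \frac{19}{40} e_{125} + \frac{116}{5} e_{134} - \frac{7}{10} e_{135} - \frac{173}{30} e_{145} + \frac{117}{2} e_{234} - \frac{31}{8} e_{235} - \frac{587}{24} e_{245} + 11 e_{345}


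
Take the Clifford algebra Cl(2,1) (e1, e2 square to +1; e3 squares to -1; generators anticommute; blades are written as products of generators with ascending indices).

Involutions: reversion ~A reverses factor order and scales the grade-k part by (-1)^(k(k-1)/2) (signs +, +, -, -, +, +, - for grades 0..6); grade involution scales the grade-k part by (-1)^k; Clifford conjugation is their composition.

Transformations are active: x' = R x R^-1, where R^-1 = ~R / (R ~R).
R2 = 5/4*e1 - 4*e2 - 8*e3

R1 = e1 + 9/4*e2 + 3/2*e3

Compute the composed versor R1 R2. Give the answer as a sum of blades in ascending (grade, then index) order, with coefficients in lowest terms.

Distribute over the terms of R1 (each basis-blade product reordered to ascending indices, repeated generators contracted through their squares):
(e1) R2 = 5/4 - 4*e1 e2 - 8*e1 e3
(9/4*e2) R2 = -9 - 45/16*e1 e2 - 18*e2 e3
(3/2*e3) R2 = 12 - 15/8*e1 e3 + 6*e2 e3
Summing the partial products and collecting blades:
Answer: 17/4 - 109/16*e1 e2 - 79/8*e1 e3 - 12*e2 e3


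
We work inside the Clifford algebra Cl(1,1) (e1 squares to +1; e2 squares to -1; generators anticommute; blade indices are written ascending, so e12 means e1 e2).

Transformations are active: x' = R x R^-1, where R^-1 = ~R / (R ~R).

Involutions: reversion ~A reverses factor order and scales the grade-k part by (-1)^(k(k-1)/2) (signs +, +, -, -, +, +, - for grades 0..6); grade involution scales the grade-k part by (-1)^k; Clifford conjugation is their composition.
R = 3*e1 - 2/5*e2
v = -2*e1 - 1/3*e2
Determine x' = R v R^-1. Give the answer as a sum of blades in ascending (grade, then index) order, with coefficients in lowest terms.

~R = 3*e1 - 2/5*e2, and R ~R = 221/25, so R^-1 = ~R / (221/25).
R v = -92/15 - 9/5*e12
Answer: -478/221*e1 + 589/663*e2


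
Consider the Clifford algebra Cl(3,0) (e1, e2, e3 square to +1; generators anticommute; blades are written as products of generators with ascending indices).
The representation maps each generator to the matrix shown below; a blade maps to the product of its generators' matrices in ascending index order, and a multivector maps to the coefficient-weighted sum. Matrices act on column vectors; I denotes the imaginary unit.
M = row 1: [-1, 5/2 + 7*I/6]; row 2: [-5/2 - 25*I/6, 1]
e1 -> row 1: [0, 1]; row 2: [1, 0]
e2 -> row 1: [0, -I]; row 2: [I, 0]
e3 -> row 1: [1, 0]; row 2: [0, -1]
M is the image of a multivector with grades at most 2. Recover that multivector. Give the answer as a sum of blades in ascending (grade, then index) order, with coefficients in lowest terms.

Method: 1, rho(e1), rho(e2), rho(e3) form a trace-orthogonal basis of the 2x2 complex matrices (tr(X Y) = 2 if X = Y, else 0), so M = m0*1 + m1*rho(e1) + m2*rho(e2) + m3*rho(e3) with m0 = tr(M)/2 = 0, m1 = tr(M rho(e1))/2 = -3*I/2, m2 = tr(M rho(e2))/2 = -8/3 + 5*I/2, m3 = tr(M rho(e3))/2 = -1.
Multiplying table entries, the bivector images are rho(e1 e2) = I*rho(e3), rho(e1 e3) = -I*rho(e2), rho(e2 e3) = I*rho(e1); with real blade coefficients the real parts of m0..m3 are the coefficients of 1, e1, e2, e3 and the imaginary parts give the bivectors (e2 e3: Im m1, e1 e3: -Im m2, e1 e2: Im m3).
Answer: -8/3*e2 - e3 - 5/2*e1 e3 - 3/2*e2 e3


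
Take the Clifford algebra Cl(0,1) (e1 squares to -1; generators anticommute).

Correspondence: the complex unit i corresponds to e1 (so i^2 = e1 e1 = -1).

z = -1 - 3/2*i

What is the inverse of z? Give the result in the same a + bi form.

In blades: z = -1 - 3/2*e1.
With qbar = -1 + 3/2*e1 (scalar fixed, mapped units negated), z qbar = 13/4 (the sum of squared coefficients), so z^-1 = qbar / (13/4) = -4/13 + 6/13*e1; translating back:
Answer: -4/13 + 6/13*i


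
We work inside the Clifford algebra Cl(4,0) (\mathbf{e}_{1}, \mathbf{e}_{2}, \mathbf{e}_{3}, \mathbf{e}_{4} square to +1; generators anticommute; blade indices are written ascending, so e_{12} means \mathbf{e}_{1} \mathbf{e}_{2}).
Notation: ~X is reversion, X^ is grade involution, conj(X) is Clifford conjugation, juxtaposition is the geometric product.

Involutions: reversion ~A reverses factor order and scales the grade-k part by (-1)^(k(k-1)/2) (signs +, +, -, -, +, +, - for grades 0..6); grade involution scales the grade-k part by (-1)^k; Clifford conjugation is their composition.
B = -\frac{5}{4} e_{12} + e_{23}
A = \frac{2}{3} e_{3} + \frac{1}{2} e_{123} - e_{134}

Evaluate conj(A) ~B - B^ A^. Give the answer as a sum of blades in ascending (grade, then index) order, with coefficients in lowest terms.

first term: \frac{1}{2} e_{1} - \frac{2}{3} e_{2} - \frac{5}{8} e_{3} - \frac{5}{6} e_{123} - e_{124} - \frac{5}{4} e_{234}
second term: \frac{1}{2} e_{1} - \frac{2}{3} e_{2} - \frac{5}{8} e_{3} + \frac{5}{6} e_{123} + e_{124} + \frac{5}{4} e_{234}
Answer: -\frac{5}{3} e_{123} - 2 e_{124} - \frac{5}{2} e_{234}


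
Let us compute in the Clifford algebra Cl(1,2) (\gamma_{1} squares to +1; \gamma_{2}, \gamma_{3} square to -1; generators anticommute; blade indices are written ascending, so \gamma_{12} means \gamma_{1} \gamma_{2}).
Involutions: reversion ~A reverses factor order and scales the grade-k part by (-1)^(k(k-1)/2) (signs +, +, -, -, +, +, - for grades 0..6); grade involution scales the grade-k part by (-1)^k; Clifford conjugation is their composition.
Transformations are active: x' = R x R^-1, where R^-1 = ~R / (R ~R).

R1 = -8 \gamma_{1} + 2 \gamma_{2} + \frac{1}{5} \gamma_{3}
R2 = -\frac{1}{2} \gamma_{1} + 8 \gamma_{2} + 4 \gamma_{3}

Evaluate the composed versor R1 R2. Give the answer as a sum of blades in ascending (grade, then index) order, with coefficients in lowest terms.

Distribute over the terms of R1 (each basis-blade product reordered to ascending indices, repeated generators contracted through their squares):
(-8 \gamma_{1}) R2 = 4 - 64 \gamma_{12} - 32 \gamma_{13}
(2 \gamma_{2}) R2 = -16 + \gamma_{12} + 8 \gamma_{23}
(\frac{1}{5} \gamma_{3}) R2 = -\frac{4}{5} + \frac{1}{10} \gamma_{13} - \frac{8}{5} \gamma_{23}
Summing the partial products and collecting blades:
Answer: -\frac{64}{5} - 63 \gamma_{12} - \frac{319}{10} \gamma_{13} + \frac{32}{5} \gamma_{23}


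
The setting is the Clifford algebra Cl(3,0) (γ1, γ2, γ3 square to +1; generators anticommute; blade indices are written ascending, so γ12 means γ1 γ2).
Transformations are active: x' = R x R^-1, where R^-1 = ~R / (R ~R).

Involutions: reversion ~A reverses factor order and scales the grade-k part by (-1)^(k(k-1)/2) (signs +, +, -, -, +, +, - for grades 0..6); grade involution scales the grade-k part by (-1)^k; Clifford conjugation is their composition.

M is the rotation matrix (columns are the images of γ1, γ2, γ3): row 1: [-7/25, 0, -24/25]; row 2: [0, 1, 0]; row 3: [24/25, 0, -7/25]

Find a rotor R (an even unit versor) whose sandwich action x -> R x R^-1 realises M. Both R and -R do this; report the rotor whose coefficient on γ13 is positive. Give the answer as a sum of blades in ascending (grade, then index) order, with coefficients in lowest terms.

Method: write R = a + b12*γ12 + b13*γ13 + b23*γ23 with a^2 + b12^2 + b13^2 + b23^2 = 1 (so R^-1 = ~R). Expanding the columns R e_j ~R gives tr M = 4a^2 - 1 and, from the antisymmetric part, M21 - M12 = -4a*b12, M13 - M31 = 4a*b13, M32 - M23 = -4a*b23.
Here tr M = 11/25, so a^2 = (1 + tr M)/4 = 9/25 and a = ±3/5. Taking a = 3/5: M21 - M12 = 0, M13 - M31 = -48/25, M32 - M23 = 0, giving b12 = 0, b13 = -4/5, b23 = 0, i.e. R = 3/5 - 4/5*γ13.
Its γ13 coefficient is negative, so report the other preimage -R.
Answer: -3/5 + 4/5*γ13. Sheet selection: the two-to-one cover makes ±R indistinguishable at the matrix level (trace 11/25), so uniqueness comes from the required sign on γ13.


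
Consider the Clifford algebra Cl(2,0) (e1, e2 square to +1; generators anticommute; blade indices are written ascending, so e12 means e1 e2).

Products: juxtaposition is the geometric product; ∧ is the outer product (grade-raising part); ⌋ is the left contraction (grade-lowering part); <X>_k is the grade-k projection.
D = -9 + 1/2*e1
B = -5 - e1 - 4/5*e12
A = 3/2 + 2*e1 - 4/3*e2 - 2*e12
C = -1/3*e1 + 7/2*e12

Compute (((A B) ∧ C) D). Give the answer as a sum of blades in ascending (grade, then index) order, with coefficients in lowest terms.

step 1: -111/10 - 377/30*e1 + 46/15*e2 + 112/15*e12
step 2: 37/10*e1 - 6809/180*e12
step 3: 37/20 - 333/10*e1 + 6809/360*e2 + 6809/20*e12
Answer: 37/20 - 333/10*e1 + 6809/360*e2 + 6809/20*e12


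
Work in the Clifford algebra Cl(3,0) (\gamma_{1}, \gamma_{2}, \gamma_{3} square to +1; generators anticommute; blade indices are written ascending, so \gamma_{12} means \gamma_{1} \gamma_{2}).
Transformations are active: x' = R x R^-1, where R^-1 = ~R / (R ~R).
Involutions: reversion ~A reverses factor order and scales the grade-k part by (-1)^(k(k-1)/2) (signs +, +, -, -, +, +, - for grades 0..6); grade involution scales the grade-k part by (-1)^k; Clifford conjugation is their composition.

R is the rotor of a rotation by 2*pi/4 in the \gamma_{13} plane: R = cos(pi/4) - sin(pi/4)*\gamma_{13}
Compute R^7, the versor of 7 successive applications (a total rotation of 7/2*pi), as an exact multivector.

The rotor phase is half the rotation angle and phases add under composition, so 7 steps in the \gamma_{13} plane accumulate phase 7*(pi/4) = \frac{7 \pi}{4}: R^7 = cos(\frac{7 \pi}{4}) - sin(\frac{7 \pi}{4})*\gamma_{13}.
cos(\frac{7 \pi}{4}) = \frac{\sqrt{2}}{2} and sin(\frac{7 \pi}{4}) = - \frac{\sqrt{2}}{2}, so R^7 = \frac{\sqrt{2}}{2} + \frac{\sqrt{2}}{2} \gamma_{13}. The net rotation is 3/2*pi (after discarding 1 full turn, each of which contributes a factor -1 to the rotor); the rotor keeps the half-angle phase exactly.
Answer: \frac{\sqrt{2}}{2} + \frac{\sqrt{2}}{2} \gamma_{13}


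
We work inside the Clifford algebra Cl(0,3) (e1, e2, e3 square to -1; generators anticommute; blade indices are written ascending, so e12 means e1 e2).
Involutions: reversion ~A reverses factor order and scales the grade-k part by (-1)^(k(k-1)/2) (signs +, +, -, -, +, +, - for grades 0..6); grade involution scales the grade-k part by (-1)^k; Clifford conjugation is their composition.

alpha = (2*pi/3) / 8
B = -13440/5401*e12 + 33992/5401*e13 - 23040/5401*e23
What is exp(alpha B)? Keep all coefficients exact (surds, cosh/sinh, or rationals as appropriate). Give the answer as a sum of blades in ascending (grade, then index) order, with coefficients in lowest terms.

B^2 term by term: the squares give (-13440/5401)^2*(e12)^2 + (33992/5401)^2*(e13)^2 + (-23040/5401)^2*(e23)^2 = 180633600/29170801*(-1) + 1155456064/29170801*(-1) + 530841600/29170801*(-1) = -64 (each basis 2-blade squares to minus the product of its generators' squares); cross terms between blades sharing an index anticommute and cancel. So B^2 = -64.
B^2 = -64 — circular case — the even/odd split gives cos and sin: l = 8, alpha*l = 2*pi/3, so exp(alpha B) = cos(2*pi/3) + (sin(2*pi/3)/8)*B = -1/2 + (sqrt(3)/16)*B.
Answer: -1/2 - 840*sqrt(3)/5401*e12 + 4249*sqrt(3)/10802*e13 - 1440*sqrt(3)/5401*e23


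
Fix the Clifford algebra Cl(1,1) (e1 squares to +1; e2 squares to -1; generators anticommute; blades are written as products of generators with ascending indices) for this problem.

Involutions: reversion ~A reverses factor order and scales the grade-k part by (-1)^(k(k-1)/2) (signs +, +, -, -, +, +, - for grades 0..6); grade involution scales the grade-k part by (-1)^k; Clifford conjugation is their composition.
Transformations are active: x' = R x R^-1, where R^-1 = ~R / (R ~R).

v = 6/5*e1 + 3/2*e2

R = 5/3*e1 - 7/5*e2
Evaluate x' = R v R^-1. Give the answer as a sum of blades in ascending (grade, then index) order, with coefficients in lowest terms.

~R = 5/3*e1 - 7/5*e2, and R ~R = 184/225, so R^-1 = ~R / (184/225).
R v = 41/10 + 209/50*e1 e2
Answer: 14271/920*e1 - 2859/184*e2


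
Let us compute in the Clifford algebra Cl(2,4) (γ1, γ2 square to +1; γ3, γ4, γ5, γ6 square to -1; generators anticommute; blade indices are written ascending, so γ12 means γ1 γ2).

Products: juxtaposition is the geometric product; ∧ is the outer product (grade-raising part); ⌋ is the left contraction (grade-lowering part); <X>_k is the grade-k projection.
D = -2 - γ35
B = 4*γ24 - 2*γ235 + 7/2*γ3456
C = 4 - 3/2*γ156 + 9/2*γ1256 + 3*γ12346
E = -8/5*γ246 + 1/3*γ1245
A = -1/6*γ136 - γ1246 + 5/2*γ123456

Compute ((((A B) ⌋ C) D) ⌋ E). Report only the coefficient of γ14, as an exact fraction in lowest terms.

step 1: 35/4*γ12 - 4*γ16 + 7/12*γ145 - 5*γ146 - 7/2*γ1235 - 1/3*γ1256 - 10*γ1356 + 2/3*γ12346 - 2*γ13456
step 2: -7/2 - 6*γ5 + 15*γ23 - 18*γ25 - 315/8*γ56 + 12*γ234 - 105/4*γ346
step 3: 7 + 6*γ3 + 12*γ5 - 12*γ23 + 51*γ25 + 7/2*γ35 + 315/8*γ36 + 315/4*γ56 - 24*γ234 - 12*γ245 + 105/2*γ346 + 105/4*γ456
step 4: -4*γ1 - 17*γ14 + 4*γ124 - 56/5*γ246 + 7/3*γ1245
Answer: -17


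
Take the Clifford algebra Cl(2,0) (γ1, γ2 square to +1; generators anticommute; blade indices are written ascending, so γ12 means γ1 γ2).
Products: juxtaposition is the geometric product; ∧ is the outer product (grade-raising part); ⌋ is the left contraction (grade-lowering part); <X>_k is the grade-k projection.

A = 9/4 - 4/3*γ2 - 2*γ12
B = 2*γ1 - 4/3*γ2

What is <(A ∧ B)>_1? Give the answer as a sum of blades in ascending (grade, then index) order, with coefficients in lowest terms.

step 1: 9/2*γ1 - 3*γ2 + 8/3*γ12
step 2: 9/2*γ1 - 3*γ2
Answer: 9/2*γ1 - 3*γ2


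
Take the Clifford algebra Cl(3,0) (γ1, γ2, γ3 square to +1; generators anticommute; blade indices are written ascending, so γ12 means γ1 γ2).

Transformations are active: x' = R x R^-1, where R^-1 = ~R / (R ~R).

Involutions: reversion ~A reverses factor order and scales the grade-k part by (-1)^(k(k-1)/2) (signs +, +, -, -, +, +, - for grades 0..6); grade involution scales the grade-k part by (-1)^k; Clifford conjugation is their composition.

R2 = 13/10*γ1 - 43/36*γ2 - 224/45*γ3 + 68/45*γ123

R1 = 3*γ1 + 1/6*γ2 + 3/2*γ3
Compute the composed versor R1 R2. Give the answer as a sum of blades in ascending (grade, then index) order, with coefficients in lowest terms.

Distribute over the terms of R1 (each basis-blade product reordered to ascending indices, repeated generators contracted through their squares):
(3*γ1) R2 = 39/10 - 43/12*γ12 - 224/15*γ13 + 68/15*γ23
(1/6*γ2) R2 = -43/216 - 13/60*γ12 - 34/135*γ13 - 112/135*γ23
(3/2*γ3) R2 = -112/15 + 34/15*γ12 - 39/20*γ13 + 43/24*γ23
Summing the partial products and collecting blades:
Answer: -4067/1080 - 23/15*γ12 - 9253/540*γ13 + 1187/216*γ23


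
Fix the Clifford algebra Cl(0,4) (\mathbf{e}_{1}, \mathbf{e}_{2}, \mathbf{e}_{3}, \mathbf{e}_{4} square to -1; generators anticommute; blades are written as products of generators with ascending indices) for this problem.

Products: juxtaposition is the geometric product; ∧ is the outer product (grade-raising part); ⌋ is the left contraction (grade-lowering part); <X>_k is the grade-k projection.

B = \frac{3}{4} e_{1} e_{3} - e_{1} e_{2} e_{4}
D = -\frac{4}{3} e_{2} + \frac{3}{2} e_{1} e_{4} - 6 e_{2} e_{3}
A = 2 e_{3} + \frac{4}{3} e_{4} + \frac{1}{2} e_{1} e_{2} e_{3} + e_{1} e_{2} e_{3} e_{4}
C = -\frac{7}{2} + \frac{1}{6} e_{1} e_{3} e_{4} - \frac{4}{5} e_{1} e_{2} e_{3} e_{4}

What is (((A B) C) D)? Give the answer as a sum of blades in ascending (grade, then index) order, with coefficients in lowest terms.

step 1: \frac{3}{2} e_{1} + \frac{3}{8} e_{2} - e_{3} + \frac{4}{3} e_{1} e_{2} + \frac{3}{4} e_{2} e_{4} + \frac{1}{2} e_{3} e_{4} + e_{1} e_{3} e_{4} - 2 e_{1} e_{2} e_{3} e_{4}
step 2: \frac{53}{30} - \frac{16}{3} e_{1} - \frac{427}{240} e_{2} + \frac{7}{2} e_{3} - \frac{64}{15} e_{1} e_{2} - \frac{3}{5} e_{1} e_{3} - \frac{1}{6} e_{1} e_{4} - \frac{21}{8} e_{2} e_{4} - \frac{14}{15} e_{3} e_{4} + \frac{1}{8} e_{1} e_{2} e_{3} - \frac{4}{5} e_{1} e_{2} e_{4} - \frac{19}{5} e_{1} e_{3} e_{4} + \frac{64}{45} e_{2} e_{3} e_{4} + \frac{111}{16} e_{1} e_{2} e_{3} e_{4}
step 3: -\frac{191}{90} - \frac{889}{180} e_{1} - \frac{221}{9} e_{2} - \frac{131}{8} e_{3} + \frac{601}{30} e_{4} + \frac{10547}{720} e_{1} e_{2} - \frac{731}{30} e_{1} e_{3} + \frac{5441}{120} e_{1} e_{4} - \frac{7843}{480} e_{2} e_{3} - \frac{4}{5} e_{2} e_{4} - \frac{7967}{540} e_{3} e_{4} + \frac{100}{3} e_{1} e_{2} e_{3} + \frac{7271}{288} e_{1} e_{2} e_{4} - \frac{4}{5} e_{1} e_{3} e_{4} + \frac{761}{720} e_{2} e_{3} e_{4} + \frac{91}{15} e_{1} e_{2} e_{3} e_{4}
Answer: -\frac{191}{90} - \frac{889}{180} e_{1} - \frac{221}{9} e_{2} - \frac{131}{8} e_{3} + \frac{601}{30} e_{4} + \frac{10547}{720} e_{1} e_{2} - \frac{731}{30} e_{1} e_{3} + \frac{5441}{120} e_{1} e_{4} - \frac{7843}{480} e_{2} e_{3} - \frac{4}{5} e_{2} e_{4} - \frac{7967}{540} e_{3} e_{4} + \frac{100}{3} e_{1} e_{2} e_{3} + \frac{7271}{288} e_{1} e_{2} e_{4} - \frac{4}{5} e_{1} e_{3} e_{4} + \frac{761}{720} e_{2} e_{3} e_{4} + \frac{91}{15} e_{1} e_{2} e_{3} e_{4}


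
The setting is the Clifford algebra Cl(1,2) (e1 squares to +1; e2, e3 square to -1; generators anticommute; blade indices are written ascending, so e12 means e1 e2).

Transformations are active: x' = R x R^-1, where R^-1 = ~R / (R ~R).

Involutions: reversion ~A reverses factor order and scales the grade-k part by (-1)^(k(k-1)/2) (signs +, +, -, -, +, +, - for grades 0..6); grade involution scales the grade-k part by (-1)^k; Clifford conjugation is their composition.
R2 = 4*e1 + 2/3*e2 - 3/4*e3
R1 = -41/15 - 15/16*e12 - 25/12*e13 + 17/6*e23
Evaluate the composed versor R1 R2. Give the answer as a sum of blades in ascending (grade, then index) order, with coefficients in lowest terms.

Distribute over the terms of R2 (each basis-blade product reordered to ascending indices, repeated generators contracted through their squares):
R1 (4*e1) = -164/15*e1 + 15/4*e2 + 25/3*e3 + 34/3*e123
R1 (2/3*e2) = 5/8*e1 - 82/45*e2 + 17/9*e3 + 25/18*e123
R1 (-3/4*e3) = -25/16*e1 + 17/8*e2 + 41/20*e3 + 45/64*e123
Summing the partial products and collecting blades:
Answer: -2849/240*e1 + 1459/360*e2 + 2209/180*e3 + 7733/576*e123


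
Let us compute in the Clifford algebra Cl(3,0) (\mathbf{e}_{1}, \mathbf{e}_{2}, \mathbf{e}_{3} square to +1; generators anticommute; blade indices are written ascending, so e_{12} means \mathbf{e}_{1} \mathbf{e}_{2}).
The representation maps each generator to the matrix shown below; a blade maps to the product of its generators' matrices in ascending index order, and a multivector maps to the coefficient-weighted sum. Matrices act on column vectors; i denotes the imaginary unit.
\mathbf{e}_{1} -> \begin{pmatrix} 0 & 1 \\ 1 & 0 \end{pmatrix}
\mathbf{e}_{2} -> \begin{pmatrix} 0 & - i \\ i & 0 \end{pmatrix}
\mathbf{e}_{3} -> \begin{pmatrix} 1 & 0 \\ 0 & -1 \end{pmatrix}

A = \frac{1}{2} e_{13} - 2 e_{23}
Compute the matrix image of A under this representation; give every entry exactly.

Bivector images (products of the table entries): rho(e_{13}) = rho(\mathbf{e}_{1})rho(\mathbf{e}_{3}) = \begin{pmatrix} 0 & -1 \\ 1 & 0 \end{pmatrix}; rho(e_{23}) = rho(\mathbf{e}_{2})rho(\mathbf{e}_{3}) = \begin{pmatrix} 0 & i \\ i & 0 \end{pmatrix}.
M = (\frac{1}{2})*rho(e_{13}) + (-2)*rho(e_{23}), summed entrywise:
Answer: \begin{pmatrix} 0 & - \frac{1}{2} - 2 i \\ \frac{1}{2} - 2 i & 0 \end{pmatrix}


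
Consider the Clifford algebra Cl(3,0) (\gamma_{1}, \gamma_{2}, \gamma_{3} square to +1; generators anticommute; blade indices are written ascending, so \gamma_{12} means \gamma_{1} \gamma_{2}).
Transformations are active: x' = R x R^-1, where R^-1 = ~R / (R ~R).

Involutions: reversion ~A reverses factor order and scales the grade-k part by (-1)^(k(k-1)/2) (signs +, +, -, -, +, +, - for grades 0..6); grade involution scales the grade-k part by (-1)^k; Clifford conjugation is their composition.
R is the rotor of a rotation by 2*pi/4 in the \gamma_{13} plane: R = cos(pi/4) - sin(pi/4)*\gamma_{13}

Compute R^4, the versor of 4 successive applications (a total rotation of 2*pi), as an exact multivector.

Rotor phase runs at HALF the rotation angle; powers of one rotor simply add phase, so after 4 steps in \gamma_{13} the phase is 4*pi/4 = \pi and R^4 = cos(\pi) - sin(\pi)*\gamma_{13}.
cos(\pi) = -1 and sin(\pi) = 0, so R^4 = -1. The total rotation 2*pi is 1 full turn, so every vector returns to itself, yet the rotor is -1, on the OTHER sheet of the double cover (an odd number of 2*pi turns).
Answer: -1


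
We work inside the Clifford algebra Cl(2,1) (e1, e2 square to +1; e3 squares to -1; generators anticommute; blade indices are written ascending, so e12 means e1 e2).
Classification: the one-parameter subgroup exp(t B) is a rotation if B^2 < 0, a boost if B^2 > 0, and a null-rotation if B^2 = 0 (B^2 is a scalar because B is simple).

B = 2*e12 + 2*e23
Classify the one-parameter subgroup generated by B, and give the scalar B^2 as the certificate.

B^2 term by term: the squares give (2)^2*(e12)^2 + (2)^2*(e23)^2 = 4*(-1) + 4*(+1) = 0 (each basis 2-blade squares to minus the product of its generators' squares); cross terms between blades sharing an index anticommute and cancel. So B^2 = 0.
Answer: null-rotation, certificate B^2 = 0. B^2 = 0 is basis-independent, so its sign is the whole story.


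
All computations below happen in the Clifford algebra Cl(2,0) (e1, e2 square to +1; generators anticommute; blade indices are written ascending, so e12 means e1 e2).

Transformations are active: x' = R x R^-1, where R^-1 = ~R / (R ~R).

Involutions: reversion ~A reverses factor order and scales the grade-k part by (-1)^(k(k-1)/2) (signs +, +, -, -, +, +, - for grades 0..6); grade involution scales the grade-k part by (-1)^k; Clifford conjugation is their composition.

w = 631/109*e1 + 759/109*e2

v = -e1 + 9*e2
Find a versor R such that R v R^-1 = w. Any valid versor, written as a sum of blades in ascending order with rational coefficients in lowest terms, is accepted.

Equal squares first: v^2 = w^2 = 82. Then v + w = 522/109*e1 + 1740/109*e2 is a versor taking v to w, provided it is invertible.
Answer: 522/109*e1 + 1740/109*e2
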